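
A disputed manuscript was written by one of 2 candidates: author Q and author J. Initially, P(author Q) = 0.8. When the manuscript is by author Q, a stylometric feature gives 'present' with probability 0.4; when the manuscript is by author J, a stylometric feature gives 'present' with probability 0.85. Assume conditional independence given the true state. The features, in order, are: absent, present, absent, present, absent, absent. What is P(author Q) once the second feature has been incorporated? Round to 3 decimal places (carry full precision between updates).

After 'absent': P(author Q) = 0.6·0.8000 / (0.6·0.8000 + 0.15·0.2000) ≈ 0.9412
After 'present': P(author Q) = 0.4·0.9412 / (0.4·0.9412 + 0.85·0.0588) ≈ 0.8828

0.883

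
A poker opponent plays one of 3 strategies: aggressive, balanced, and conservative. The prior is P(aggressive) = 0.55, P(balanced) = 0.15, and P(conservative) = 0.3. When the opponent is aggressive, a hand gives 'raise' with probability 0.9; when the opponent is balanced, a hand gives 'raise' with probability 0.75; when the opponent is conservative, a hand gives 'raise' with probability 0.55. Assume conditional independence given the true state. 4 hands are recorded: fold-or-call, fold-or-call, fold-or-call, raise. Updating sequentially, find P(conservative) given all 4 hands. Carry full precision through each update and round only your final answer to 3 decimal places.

0.870

After 'fold-or-call': normaliser = 0.1·0.5500 + 0.25·0.1500 + 0.45·0.3000; P(aggressive) ≈ 0.2418, P(balanced) ≈ 0.1648, P(conservative) ≈ 0.5934
After 'fold-or-call': normaliser = 0.1·0.2418 + 0.25·0.1648 + 0.45·0.5934; P(aggressive) ≈ 0.0727, P(balanced) ≈ 0.1240, P(conservative) ≈ 0.8033
After 'fold-or-call': normaliser = 0.1·0.0727 + 0.25·0.1240 + 0.45·0.8033; P(aggressive) ≈ 0.0182, P(balanced) ≈ 0.0775, P(conservative) ≈ 0.9043
After 'raise': normaliser = 0.9·0.0182 + 0.75·0.0775 + 0.55·0.9043; P(aggressive) ≈ 0.0286, P(balanced) ≈ 0.1017, P(conservative) ≈ 0.8697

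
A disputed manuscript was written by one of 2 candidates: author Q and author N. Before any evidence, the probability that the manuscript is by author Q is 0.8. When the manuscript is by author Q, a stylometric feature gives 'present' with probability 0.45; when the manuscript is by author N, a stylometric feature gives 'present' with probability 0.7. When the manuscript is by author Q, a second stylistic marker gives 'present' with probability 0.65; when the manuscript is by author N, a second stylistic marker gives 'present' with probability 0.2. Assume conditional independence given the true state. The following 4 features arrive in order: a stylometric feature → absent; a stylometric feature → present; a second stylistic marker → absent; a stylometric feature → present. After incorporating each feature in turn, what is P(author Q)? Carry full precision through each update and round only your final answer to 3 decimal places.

0.570

After a stylometric feature='absent': P(author Q) = 0.55·0.8000 / (0.55·0.8000 + 0.3·0.2000) ≈ 0.8800
After a stylometric feature='present': P(author Q) = 0.45·0.8800 / (0.45·0.8800 + 0.7·0.1200) ≈ 0.8250
After a second stylistic marker='absent': P(author Q) = 0.35·0.8250 / (0.35·0.8250 + 0.8·0.1750) ≈ 0.6735
After a stylometric feature='present': P(author Q) = 0.45·0.6735 / (0.45·0.6735 + 0.7·0.3265) ≈ 0.5701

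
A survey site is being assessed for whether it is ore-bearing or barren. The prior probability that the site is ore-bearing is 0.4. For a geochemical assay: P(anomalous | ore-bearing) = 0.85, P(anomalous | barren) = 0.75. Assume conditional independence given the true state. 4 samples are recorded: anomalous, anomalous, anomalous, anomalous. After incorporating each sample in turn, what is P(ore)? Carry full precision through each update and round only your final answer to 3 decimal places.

Apply Bayes' rule sequentially, carrying P(ore) forward.
After 'anomalous': P(ore) = 0.85·0.4000 / (0.85·0.4000 + 0.75·0.6000) ≈ 0.4304
After 'anomalous': P(ore) = 0.85·0.4304 / (0.85·0.4304 + 0.75·0.5696) ≈ 0.4613
After 'anomalous': P(ore) = 0.85·0.4613 / (0.85·0.4613 + 0.75·0.5387) ≈ 0.4925
After 'anomalous': P(ore) = 0.85·0.4925 / (0.85·0.4925 + 0.75·0.5075) ≈ 0.5238

0.524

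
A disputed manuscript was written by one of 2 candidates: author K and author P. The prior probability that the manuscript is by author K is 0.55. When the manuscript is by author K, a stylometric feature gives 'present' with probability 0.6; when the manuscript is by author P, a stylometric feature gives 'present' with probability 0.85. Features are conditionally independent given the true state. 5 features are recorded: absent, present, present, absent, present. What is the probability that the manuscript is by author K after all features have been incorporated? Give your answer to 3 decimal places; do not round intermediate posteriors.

0.754

After 'absent': P(author K) = 0.4·0.5500 / (0.4·0.5500 + 0.15·0.4500) ≈ 0.7652
After 'present': P(author K) = 0.6·0.7652 / (0.6·0.7652 + 0.85·0.2348) ≈ 0.6970
After 'present': P(author K) = 0.6·0.6970 / (0.6·0.6970 + 0.85·0.3030) ≈ 0.6189
After 'absent': P(author K) = 0.4·0.6189 / (0.4·0.6189 + 0.15·0.3811) ≈ 0.8124
After 'present': P(author K) = 0.6·0.8124 / (0.6·0.8124 + 0.85·0.1876) ≈ 0.7535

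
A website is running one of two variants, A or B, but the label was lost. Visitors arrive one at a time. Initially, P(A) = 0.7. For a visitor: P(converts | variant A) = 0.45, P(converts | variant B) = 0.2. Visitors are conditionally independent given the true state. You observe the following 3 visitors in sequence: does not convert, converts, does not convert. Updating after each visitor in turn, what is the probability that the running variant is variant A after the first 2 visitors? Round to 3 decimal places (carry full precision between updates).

0.783

After 'does not convert': P(A) = 0.55·0.7000 / (0.55·0.7000 + 0.8·0.3000) ≈ 0.6160
After 'converts': P(A) = 0.45·0.6160 / (0.45·0.6160 + 0.2·0.3840) ≈ 0.7831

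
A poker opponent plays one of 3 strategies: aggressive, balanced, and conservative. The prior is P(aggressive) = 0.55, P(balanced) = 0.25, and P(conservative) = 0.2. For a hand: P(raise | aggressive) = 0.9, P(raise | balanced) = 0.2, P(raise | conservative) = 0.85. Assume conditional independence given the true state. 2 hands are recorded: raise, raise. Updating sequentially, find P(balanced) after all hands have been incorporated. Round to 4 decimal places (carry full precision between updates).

After 'raise': normaliser = 0.9·0.5500 + 0.2·0.2500 + 0.85·0.2000; P(aggressive) ≈ 0.6923, P(balanced) ≈ 0.0699, P(conservative) ≈ 0.2378
After 'raise': normaliser = 0.9·0.6923 + 0.2·0.0699 + 0.85·0.2378; P(aggressive) ≈ 0.7425, P(balanced) ≈ 0.0167, P(conservative) ≈ 0.2408

0.0167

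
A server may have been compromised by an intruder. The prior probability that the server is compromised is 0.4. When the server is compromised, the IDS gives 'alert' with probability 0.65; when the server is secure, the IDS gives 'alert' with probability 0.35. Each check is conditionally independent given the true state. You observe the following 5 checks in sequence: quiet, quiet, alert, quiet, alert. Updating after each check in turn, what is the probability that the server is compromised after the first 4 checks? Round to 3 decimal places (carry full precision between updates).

Apply Bayes' rule sequentially, carrying P(compromised) forward.
After 'quiet': P(compromised) = 0.35·0.4000 / (0.35·0.4000 + 0.65·0.6000) ≈ 0.2642
After 'quiet': P(compromised) = 0.35·0.2642 / (0.35·0.2642 + 0.65·0.7358) ≈ 0.1620
After 'alert': P(compromised) = 0.65·0.1620 / (0.65·0.1620 + 0.35·0.8380) ≈ 0.2642
After 'quiet': P(compromised) = 0.35·0.2642 / (0.35·0.2642 + 0.65·0.7358) ≈ 0.1620

0.162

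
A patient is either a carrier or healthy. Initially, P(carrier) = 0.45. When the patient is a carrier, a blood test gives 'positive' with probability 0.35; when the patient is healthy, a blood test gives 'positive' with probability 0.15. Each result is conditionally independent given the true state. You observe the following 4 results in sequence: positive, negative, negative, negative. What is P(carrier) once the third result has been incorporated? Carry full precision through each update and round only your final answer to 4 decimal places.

Each posterior becomes the prior for the next update.
After 'positive': P(carrier) = 0.35·0.4500 / (0.35·0.4500 + 0.15·0.5500) ≈ 0.6562
After 'negative': P(carrier) = 0.65·0.6562 / (0.65·0.6562 + 0.85·0.3438) ≈ 0.5935
After 'negative': P(carrier) = 0.65·0.5935 / (0.65·0.5935 + 0.85·0.4065) ≈ 0.5275

0.5275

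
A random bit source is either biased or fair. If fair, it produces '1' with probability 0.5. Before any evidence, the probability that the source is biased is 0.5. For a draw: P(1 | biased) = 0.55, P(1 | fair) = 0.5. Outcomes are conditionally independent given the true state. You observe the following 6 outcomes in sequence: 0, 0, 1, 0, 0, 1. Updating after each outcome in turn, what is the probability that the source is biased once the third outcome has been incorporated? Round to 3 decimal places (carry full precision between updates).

0.471

After '0': P(biased) = 0.45·0.5000 / (0.45·0.5000 + 0.5·0.5000) ≈ 0.4737
After '0': P(biased) = 0.45·0.4737 / (0.45·0.4737 + 0.5·0.5263) ≈ 0.4475
After '1': P(biased) = 0.55·0.4475 / (0.55·0.4475 + 0.5·0.5525) ≈ 0.4712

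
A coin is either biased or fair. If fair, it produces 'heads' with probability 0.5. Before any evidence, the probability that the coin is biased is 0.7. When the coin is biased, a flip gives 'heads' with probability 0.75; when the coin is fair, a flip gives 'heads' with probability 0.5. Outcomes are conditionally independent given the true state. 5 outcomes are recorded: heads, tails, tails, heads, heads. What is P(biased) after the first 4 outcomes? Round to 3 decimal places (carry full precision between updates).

0.568

Each posterior becomes the prior for the next update.
After 'heads': P(biased) = 0.75·0.7000 / (0.75·0.7000 + 0.5·0.3000) ≈ 0.7778
After 'tails': P(biased) = 0.25·0.7778 / (0.25·0.7778 + 0.5·0.2222) ≈ 0.6364
After 'tails': P(biased) = 0.25·0.6364 / (0.25·0.6364 + 0.5·0.3636) ≈ 0.4667
After 'heads': P(biased) = 0.75·0.4667 / (0.75·0.4667 + 0.5·0.5333) ≈ 0.5676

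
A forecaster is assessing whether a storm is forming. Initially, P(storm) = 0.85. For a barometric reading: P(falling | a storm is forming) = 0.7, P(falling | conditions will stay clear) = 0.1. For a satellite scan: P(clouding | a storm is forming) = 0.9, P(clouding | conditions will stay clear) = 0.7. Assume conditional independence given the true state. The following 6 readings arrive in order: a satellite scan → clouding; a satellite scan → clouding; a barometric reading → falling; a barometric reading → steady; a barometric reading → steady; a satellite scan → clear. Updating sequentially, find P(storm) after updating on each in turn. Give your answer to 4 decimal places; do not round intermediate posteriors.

After a satellite scan='clouding': P(storm) = 0.9·0.8500 / (0.9·0.8500 + 0.7·0.1500) ≈ 0.8793
After a satellite scan='clouding': P(storm) = 0.9·0.8793 / (0.9·0.8793 + 0.7·0.1207) ≈ 0.9035
After a barometric reading='falling': P(storm) = 0.7·0.9035 / (0.7·0.9035 + 0.1·0.0965) ≈ 0.9850
After a barometric reading='steady': P(storm) = 0.3·0.9850 / (0.3·0.9850 + 0.9·0.0150) ≈ 0.9563
After a barometric reading='steady': P(storm) = 0.3·0.9563 / (0.3·0.9563 + 0.9·0.0437) ≈ 0.8793
After a satellite scan='clear': P(storm) = 0.1·0.8793 / (0.1·0.8793 + 0.3·0.1207) ≈ 0.7083

0.7083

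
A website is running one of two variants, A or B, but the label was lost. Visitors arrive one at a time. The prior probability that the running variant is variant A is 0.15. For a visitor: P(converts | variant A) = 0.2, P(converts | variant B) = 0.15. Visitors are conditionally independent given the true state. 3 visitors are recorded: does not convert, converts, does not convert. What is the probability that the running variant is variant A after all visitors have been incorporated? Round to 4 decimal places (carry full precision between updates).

0.1725

After 'does not convert': P(A) = 0.8·0.1500 / (0.8·0.1500 + 0.85·0.8500) ≈ 0.1424
After 'converts': P(A) = 0.2·0.1424 / (0.2·0.1424 + 0.15·0.8576) ≈ 0.1813
After 'does not convert': P(A) = 0.8·0.1813 / (0.8·0.1813 + 0.85·0.8187) ≈ 0.1725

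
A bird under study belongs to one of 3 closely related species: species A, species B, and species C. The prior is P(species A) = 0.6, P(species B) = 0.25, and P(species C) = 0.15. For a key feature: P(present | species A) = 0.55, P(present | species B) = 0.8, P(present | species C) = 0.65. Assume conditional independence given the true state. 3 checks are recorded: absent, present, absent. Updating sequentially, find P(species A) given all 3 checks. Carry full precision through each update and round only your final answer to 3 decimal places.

0.770

After 'absent': normaliser = 0.45·0.6000 + 0.2·0.2500 + 0.35·0.1500; P(species A) ≈ 0.7248, P(species B) ≈ 0.1342, P(species C) ≈ 0.1409
After 'present': normaliser = 0.55·0.7248 + 0.8·0.1342 + 0.65·0.1409; P(species A) ≈ 0.6670, P(species B) ≈ 0.1797, P(species C) ≈ 0.1533
After 'absent': normaliser = 0.45·0.6670 + 0.2·0.1797 + 0.35·0.1533; P(species A) ≈ 0.7702, P(species B) ≈ 0.0922, P(species C) ≈ 0.1377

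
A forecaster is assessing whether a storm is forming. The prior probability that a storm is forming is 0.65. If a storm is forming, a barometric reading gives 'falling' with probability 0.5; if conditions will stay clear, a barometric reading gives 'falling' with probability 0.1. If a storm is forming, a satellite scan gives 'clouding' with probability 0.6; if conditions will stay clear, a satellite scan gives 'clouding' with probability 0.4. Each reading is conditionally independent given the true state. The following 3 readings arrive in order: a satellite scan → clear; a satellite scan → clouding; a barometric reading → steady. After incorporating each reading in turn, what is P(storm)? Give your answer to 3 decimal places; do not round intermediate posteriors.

After a satellite scan='clear': P(storm) = 0.4·0.6500 / (0.4·0.6500 + 0.6·0.3500) ≈ 0.5532
After a satellite scan='clouding': P(storm) = 0.6·0.5532 / (0.6·0.5532 + 0.4·0.4468) ≈ 0.6500
After a barometric reading='steady': P(storm) = 0.5·0.6500 / (0.5·0.6500 + 0.9·0.3500) ≈ 0.5078

0.508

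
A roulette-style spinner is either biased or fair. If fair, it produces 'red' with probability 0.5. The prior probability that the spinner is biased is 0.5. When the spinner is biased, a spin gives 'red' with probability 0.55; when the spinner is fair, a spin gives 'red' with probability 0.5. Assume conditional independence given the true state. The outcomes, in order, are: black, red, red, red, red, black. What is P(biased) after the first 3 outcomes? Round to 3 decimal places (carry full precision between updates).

0.521

Apply Bayes' rule sequentially, carrying P(biased) forward.
After 'black': P(biased) = 0.45·0.5000 / (0.45·0.5000 + 0.5·0.5000) ≈ 0.4737
After 'red': P(biased) = 0.55·0.4737 / (0.55·0.4737 + 0.5·0.5263) ≈ 0.4975
After 'red': P(biased) = 0.55·0.4975 / (0.55·0.4975 + 0.5·0.5025) ≈ 0.5213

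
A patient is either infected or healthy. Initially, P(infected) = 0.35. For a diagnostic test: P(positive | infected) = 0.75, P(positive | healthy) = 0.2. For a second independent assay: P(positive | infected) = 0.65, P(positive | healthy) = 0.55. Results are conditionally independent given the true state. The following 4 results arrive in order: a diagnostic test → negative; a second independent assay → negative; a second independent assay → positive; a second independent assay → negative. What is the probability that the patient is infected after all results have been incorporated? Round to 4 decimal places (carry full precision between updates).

0.1074

Each posterior becomes the prior for the next update.
After a diagnostic test='negative': P(infected) = 0.25·0.3500 / (0.25·0.3500 + 0.8·0.6500) ≈ 0.1440
After a second independent assay='negative': P(infected) = 0.35·0.1440 / (0.35·0.1440 + 0.45·0.8560) ≈ 0.1157
After a second independent assay='positive': P(infected) = 0.65·0.1157 / (0.65·0.1157 + 0.55·0.8843) ≈ 0.1340
After a second independent assay='negative': P(infected) = 0.35·0.1340 / (0.35·0.1340 + 0.45·0.8660) ≈ 0.1074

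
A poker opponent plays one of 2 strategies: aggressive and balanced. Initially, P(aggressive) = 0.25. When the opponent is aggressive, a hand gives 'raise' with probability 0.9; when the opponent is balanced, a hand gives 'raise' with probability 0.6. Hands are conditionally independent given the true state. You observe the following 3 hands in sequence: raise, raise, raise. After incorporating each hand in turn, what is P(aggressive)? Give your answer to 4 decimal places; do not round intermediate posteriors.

Apply Bayes' rule sequentially, carrying P(aggressive) forward.
After 'raise': P(aggressive) = 0.9·0.2500 / (0.9·0.2500 + 0.6·0.7500) ≈ 0.3333
After 'raise': P(aggressive) = 0.9·0.3333 / (0.9·0.3333 + 0.6·0.6667) ≈ 0.4286
After 'raise': P(aggressive) = 0.9·0.4286 / (0.9·0.4286 + 0.6·0.5714) ≈ 0.5294

0.5294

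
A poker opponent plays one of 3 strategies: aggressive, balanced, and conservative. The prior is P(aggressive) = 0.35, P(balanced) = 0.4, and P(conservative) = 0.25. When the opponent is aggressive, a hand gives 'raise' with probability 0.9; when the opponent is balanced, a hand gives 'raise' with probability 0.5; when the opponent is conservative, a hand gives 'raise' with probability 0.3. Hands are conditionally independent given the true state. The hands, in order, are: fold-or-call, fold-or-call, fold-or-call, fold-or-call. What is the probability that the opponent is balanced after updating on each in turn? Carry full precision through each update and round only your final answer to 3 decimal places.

0.294

After 'fold-or-call': normaliser = 0.1·0.3500 + 0.5·0.4000 + 0.7·0.2500; P(aggressive) ≈ 0.0854, P(balanced) ≈ 0.4878, P(conservative) ≈ 0.4268
After 'fold-or-call': normaliser = 0.1·0.0854 + 0.5·0.4878 + 0.7·0.4268; P(aggressive) ≈ 0.0155, P(balanced) ≈ 0.4425, P(conservative) ≈ 0.5420
After 'fold-or-call': normaliser = 0.1·0.0155 + 0.5·0.4425 + 0.7·0.5420; P(aggressive) ≈ 0.0026, P(balanced) ≈ 0.3674, P(conservative) ≈ 0.6301
After 'fold-or-call': normaliser = 0.1·0.0026 + 0.5·0.3674 + 0.7·0.6301; P(aggressive) ≈ 0.0004, P(balanced) ≈ 0.2939, P(conservative) ≈ 0.7057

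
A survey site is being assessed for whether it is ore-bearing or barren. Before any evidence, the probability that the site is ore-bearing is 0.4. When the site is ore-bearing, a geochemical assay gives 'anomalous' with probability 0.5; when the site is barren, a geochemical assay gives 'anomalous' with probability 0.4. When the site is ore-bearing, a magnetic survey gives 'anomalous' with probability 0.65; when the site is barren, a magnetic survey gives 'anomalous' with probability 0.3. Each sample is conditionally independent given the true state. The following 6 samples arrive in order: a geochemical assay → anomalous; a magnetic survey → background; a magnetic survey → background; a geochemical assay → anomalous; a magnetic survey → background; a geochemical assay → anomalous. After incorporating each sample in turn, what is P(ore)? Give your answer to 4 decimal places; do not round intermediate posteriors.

0.1400

After a geochemical assay='anomalous': P(ore) = 0.5·0.4000 / (0.5·0.4000 + 0.4·0.6000) ≈ 0.4545
After a magnetic survey='background': P(ore) = 0.35·0.4545 / (0.35·0.4545 + 0.7·0.5455) ≈ 0.2941
After a magnetic survey='background': P(ore) = 0.35·0.2941 / (0.35·0.2941 + 0.7·0.7059) ≈ 0.1724
After a geochemical assay='anomalous': P(ore) = 0.5·0.1724 / (0.5·0.1724 + 0.4·0.8276) ≈ 0.2066
After a magnetic survey='background': P(ore) = 0.35·0.2066 / (0.35·0.2066 + 0.7·0.7934) ≈ 0.1152
After a geochemical assay='anomalous': P(ore) = 0.5·0.1152 / (0.5·0.1152 + 0.4·0.8848) ≈ 0.1400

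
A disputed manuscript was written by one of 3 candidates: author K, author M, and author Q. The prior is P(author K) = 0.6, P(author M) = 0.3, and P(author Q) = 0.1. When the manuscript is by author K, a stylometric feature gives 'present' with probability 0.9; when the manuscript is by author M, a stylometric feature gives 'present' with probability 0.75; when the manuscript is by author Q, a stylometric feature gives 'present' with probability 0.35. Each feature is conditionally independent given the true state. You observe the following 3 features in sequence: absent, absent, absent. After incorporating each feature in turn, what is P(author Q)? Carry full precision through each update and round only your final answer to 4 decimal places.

0.8385

After 'absent': normaliser = 0.1·0.6000 + 0.25·0.3000 + 0.65·0.1000; P(author K) ≈ 0.3000, P(author M) ≈ 0.3750, P(author Q) ≈ 0.3250
After 'absent': normaliser = 0.1·0.3000 + 0.25·0.3750 + 0.65·0.3250; P(author K) ≈ 0.0896, P(author M) ≈ 0.2799, P(author Q) ≈ 0.6306
After 'absent': normaliser = 0.1·0.0896 + 0.25·0.2799 + 0.65·0.6306; P(author K) ≈ 0.0183, P(author M) ≈ 0.1431, P(author Q) ≈ 0.8385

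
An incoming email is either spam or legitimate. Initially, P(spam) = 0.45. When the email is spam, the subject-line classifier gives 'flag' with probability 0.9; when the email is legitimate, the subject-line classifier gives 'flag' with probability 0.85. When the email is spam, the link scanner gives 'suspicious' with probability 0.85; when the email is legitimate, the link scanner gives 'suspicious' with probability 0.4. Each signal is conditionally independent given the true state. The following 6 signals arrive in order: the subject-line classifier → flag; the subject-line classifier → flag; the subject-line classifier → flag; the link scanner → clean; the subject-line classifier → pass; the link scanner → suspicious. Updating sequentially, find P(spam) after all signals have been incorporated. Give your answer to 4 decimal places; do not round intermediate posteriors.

After the subject-line classifier='flag': P(spam) = 0.9·0.4500 / (0.9·0.4500 + 0.85·0.5500) ≈ 0.4642
After the subject-line classifier='flag': P(spam) = 0.9·0.4642 / (0.9·0.4642 + 0.85·0.5358) ≈ 0.4784
After the subject-line classifier='flag': P(spam) = 0.9·0.4784 / (0.9·0.4784 + 0.85·0.5216) ≈ 0.4927
After the link scanner='clean': P(spam) = 0.15·0.4927 / (0.15·0.4927 + 0.6·0.5073) ≈ 0.1954
After the subject-line classifier='pass': P(spam) = 0.1·0.1954 / (0.1·0.1954 + 0.15·0.8046) ≈ 0.1393
After the link scanner='suspicious': P(spam) = 0.85·0.1393 / (0.85·0.1393 + 0.4·0.8607) ≈ 0.2559

0.2559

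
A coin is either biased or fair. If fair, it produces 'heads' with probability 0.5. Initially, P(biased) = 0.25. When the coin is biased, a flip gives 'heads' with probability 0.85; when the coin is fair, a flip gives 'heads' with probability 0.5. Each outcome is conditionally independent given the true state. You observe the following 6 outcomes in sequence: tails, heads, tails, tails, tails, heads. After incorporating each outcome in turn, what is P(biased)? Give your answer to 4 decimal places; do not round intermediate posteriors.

0.0077

Each posterior becomes the prior for the next update.
After 'tails': P(biased) = 0.15·0.2500 / (0.15·0.2500 + 0.5·0.7500) ≈ 0.0909
After 'heads': P(biased) = 0.85·0.0909 / (0.85·0.0909 + 0.5·0.9091) ≈ 0.1453
After 'tails': P(biased) = 0.15·0.1453 / (0.15·0.1453 + 0.5·0.8547) ≈ 0.0485
After 'tails': P(biased) = 0.15·0.0485 / (0.15·0.0485 + 0.5·0.9515) ≈ 0.0151
After 'tails': P(biased) = 0.15·0.0151 / (0.15·0.0151 + 0.5·0.9849) ≈ 0.0046
After 'heads': P(biased) = 0.85·0.0046 / (0.85·0.0046 + 0.5·0.9954) ≈ 0.0077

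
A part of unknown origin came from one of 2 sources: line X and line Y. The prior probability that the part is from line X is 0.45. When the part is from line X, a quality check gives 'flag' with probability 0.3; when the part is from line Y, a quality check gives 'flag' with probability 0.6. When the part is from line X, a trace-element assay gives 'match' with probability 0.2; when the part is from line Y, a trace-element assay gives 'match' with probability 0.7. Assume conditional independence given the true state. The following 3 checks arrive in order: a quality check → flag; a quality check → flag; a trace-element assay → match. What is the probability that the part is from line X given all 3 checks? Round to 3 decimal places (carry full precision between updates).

0.055

Apply Bayes' rule sequentially, carrying P(line X) forward.
After a quality check='flag': P(line X) = 0.3·0.4500 / (0.3·0.4500 + 0.6·0.5500) ≈ 0.2903
After a quality check='flag': P(line X) = 0.3·0.2903 / (0.3·0.2903 + 0.6·0.7097) ≈ 0.1698
After a trace-element assay='match': P(line X) = 0.2·0.1698 / (0.2·0.1698 + 0.7·0.8302) ≈ 0.0552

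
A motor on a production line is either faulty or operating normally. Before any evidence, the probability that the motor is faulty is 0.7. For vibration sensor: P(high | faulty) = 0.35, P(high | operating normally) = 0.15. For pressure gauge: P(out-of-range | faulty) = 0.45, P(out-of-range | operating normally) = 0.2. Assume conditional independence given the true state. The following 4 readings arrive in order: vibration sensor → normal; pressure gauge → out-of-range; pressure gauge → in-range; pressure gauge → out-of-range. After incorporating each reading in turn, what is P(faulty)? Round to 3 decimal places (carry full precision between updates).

After vibration sensor='normal': P(faulty) = 0.65·0.7000 / (0.65·0.7000 + 0.85·0.3000) ≈ 0.6408
After pressure gauge='out-of-range': P(faulty) = 0.45·0.6408 / (0.45·0.6408 + 0.2·0.3592) ≈ 0.8006
After pressure gauge='in-range': P(faulty) = 0.55·0.8006 / (0.55·0.8006 + 0.8·0.1994) ≈ 0.7341
After pressure gauge='out-of-range': P(faulty) = 0.45·0.7341 / (0.45·0.7341 + 0.2·0.2659) ≈ 0.8613

0.861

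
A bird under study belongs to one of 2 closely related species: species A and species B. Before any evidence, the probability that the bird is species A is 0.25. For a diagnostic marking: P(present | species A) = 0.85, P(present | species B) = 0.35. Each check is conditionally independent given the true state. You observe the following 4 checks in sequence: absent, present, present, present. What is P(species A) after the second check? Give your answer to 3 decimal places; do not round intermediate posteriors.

After 'absent': P(species A) = 0.15·0.2500 / (0.15·0.2500 + 0.65·0.7500) ≈ 0.0714
After 'present': P(species A) = 0.85·0.0714 / (0.85·0.0714 + 0.35·0.9286) ≈ 0.1574

0.157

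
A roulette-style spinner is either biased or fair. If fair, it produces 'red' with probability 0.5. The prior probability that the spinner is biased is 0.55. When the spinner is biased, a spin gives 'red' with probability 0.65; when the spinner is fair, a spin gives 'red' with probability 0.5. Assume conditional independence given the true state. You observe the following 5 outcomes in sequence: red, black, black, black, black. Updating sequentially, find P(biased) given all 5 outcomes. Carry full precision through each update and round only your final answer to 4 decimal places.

After 'red': P(biased) = 0.65·0.5500 / (0.65·0.5500 + 0.5·0.4500) ≈ 0.6137
After 'black': P(biased) = 0.35·0.6137 / (0.35·0.6137 + 0.5·0.3863) ≈ 0.5266
After 'black': P(biased) = 0.35·0.5266 / (0.35·0.5266 + 0.5·0.4734) ≈ 0.4377
After 'black': P(biased) = 0.35·0.4377 / (0.35·0.4377 + 0.5·0.5623) ≈ 0.3527
After 'black': P(biased) = 0.35·0.3527 / (0.35·0.3527 + 0.5·0.6473) ≈ 0.2761

0.2761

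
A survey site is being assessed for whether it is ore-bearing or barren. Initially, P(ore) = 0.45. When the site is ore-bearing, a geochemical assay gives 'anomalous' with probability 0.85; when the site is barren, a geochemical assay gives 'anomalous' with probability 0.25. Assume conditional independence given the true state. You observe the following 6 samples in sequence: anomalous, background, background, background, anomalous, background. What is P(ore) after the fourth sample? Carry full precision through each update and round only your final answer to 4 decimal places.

After 'anomalous': P(ore) = 0.85·0.4500 / (0.85·0.4500 + 0.25·0.5500) ≈ 0.7356
After 'background': P(ore) = 0.15·0.7356 / (0.15·0.7356 + 0.75·0.2644) ≈ 0.3575
After 'background': P(ore) = 0.15·0.3575 / (0.15·0.3575 + 0.75·0.6425) ≈ 0.1001
After 'background': P(ore) = 0.15·0.1001 / (0.15·0.1001 + 0.75·0.8999) ≈ 0.0218

0.0218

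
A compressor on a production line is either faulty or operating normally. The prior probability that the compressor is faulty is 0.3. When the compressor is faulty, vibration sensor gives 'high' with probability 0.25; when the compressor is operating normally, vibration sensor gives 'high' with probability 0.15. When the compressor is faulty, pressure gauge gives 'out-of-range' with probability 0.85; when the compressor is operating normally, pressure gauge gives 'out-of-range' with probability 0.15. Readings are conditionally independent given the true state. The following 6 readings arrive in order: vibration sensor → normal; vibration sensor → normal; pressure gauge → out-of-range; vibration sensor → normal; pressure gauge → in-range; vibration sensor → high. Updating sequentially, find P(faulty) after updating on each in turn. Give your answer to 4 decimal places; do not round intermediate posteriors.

0.3292

After vibration sensor='normal': P(faulty) = 0.75·0.3000 / (0.75·0.3000 + 0.85·0.7000) ≈ 0.2744
After vibration sensor='normal': P(faulty) = 0.75·0.2744 / (0.75·0.2744 + 0.85·0.7256) ≈ 0.2502
After pressure gauge='out-of-range': P(faulty) = 0.85·0.2502 / (0.85·0.2502 + 0.15·0.7498) ≈ 0.6541
After vibration sensor='normal': P(faulty) = 0.75·0.6541 / (0.75·0.6541 + 0.85·0.3459) ≈ 0.6252
After pressure gauge='in-range': P(faulty) = 0.15·0.6252 / (0.15·0.6252 + 0.85·0.3748) ≈ 0.2274
After vibration sensor='high': P(faulty) = 0.25·0.2274 / (0.25·0.2274 + 0.15·0.7726) ≈ 0.3292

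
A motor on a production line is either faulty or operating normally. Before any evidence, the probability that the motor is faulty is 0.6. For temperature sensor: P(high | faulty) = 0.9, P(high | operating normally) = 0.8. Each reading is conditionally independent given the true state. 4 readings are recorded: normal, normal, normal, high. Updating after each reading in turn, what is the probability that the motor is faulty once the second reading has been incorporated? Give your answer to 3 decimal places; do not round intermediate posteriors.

0.273

Each posterior becomes the prior for the next update.
After 'normal': P(faulty) = 0.1·0.6000 / (0.1·0.6000 + 0.2·0.4000) ≈ 0.4286
After 'normal': P(faulty) = 0.1·0.4286 / (0.1·0.4286 + 0.2·0.5714) ≈ 0.2727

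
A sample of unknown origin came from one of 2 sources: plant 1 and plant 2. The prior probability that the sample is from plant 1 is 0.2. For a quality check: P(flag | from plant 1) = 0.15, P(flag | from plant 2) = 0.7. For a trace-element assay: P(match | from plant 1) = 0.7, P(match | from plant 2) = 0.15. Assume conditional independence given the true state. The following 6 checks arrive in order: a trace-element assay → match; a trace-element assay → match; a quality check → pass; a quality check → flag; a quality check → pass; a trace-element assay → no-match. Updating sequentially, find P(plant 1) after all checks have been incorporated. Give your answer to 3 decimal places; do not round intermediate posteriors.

0.768

After a trace-element assay='match': P(plant 1) = 0.7·0.2000 / (0.7·0.2000 + 0.15·0.8000) ≈ 0.5385
After a trace-element assay='match': P(plant 1) = 0.7·0.5385 / (0.7·0.5385 + 0.15·0.4615) ≈ 0.8448
After a quality check='pass': P(plant 1) = 0.85·0.8448 / (0.85·0.8448 + 0.3·0.1552) ≈ 0.9391
After a quality check='flag': P(plant 1) = 0.15·0.9391 / (0.15·0.9391 + 0.7·0.0609) ≈ 0.7677
After a quality check='pass': P(plant 1) = 0.85·0.7677 / (0.85·0.7677 + 0.3·0.2323) ≈ 0.9035
After a trace-element assay='no-match': P(plant 1) = 0.3·0.9035 / (0.3·0.9035 + 0.85·0.0965) ≈ 0.7677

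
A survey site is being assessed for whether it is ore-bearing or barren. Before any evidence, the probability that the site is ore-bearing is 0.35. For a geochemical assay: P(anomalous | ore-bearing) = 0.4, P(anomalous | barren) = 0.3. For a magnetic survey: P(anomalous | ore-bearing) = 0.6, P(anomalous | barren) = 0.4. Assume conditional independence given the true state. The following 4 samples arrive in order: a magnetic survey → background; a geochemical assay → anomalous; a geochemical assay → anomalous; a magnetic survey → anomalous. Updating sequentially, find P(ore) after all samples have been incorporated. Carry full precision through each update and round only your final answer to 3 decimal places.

After a magnetic survey='background': P(ore) = 0.4·0.3500 / (0.4·0.3500 + 0.6·0.6500) ≈ 0.2642
After a geochemical assay='anomalous': P(ore) = 0.4·0.2642 / (0.4·0.2642 + 0.3·0.7358) ≈ 0.3237
After a geochemical assay='anomalous': P(ore) = 0.4·0.3237 / (0.4·0.3237 + 0.3·0.6763) ≈ 0.3896
After a magnetic survey='anomalous': P(ore) = 0.6·0.3896 / (0.6·0.3896 + 0.4·0.6104) ≈ 0.4891

0.489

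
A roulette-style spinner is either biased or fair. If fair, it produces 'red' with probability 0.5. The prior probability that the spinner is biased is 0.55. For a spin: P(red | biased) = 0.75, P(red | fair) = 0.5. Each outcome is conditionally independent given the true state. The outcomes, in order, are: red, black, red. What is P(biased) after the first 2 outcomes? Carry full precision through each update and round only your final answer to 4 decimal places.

After 'red': P(biased) = 0.75·0.5500 / (0.75·0.5500 + 0.5·0.4500) ≈ 0.6471
After 'black': P(biased) = 0.25·0.6471 / (0.25·0.6471 + 0.5·0.3529) ≈ 0.4783

0.4783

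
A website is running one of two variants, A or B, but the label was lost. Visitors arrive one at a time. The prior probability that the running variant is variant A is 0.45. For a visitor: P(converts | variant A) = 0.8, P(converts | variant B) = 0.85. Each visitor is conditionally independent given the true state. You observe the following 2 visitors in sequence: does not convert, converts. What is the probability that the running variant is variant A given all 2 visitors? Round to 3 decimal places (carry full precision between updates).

After 'does not convert': P(A) = 0.2·0.4500 / (0.2·0.4500 + 0.15·0.5500) ≈ 0.5217
After 'converts': P(A) = 0.8·0.5217 / (0.8·0.5217 + 0.85·0.4783) ≈ 0.5066

0.507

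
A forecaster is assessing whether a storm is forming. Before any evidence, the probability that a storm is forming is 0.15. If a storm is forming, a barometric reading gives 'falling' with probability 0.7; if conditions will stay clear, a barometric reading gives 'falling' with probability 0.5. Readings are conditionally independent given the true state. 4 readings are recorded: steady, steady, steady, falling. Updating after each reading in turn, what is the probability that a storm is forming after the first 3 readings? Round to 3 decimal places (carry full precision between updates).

0.037

After 'steady': P(storm) = 0.3·0.1500 / (0.3·0.1500 + 0.5·0.8500) ≈ 0.0957
After 'steady': P(storm) = 0.3·0.0957 / (0.3·0.0957 + 0.5·0.9043) ≈ 0.0597
After 'steady': P(storm) = 0.3·0.0597 / (0.3·0.0597 + 0.5·0.9403) ≈ 0.0367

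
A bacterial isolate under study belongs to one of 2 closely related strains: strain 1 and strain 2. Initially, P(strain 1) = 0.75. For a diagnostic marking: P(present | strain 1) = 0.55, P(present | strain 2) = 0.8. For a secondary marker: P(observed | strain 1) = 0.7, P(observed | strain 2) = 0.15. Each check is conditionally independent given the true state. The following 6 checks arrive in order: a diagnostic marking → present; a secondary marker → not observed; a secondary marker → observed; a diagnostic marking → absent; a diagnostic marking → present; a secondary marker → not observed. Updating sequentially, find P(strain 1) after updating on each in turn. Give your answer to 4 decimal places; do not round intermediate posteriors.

After a diagnostic marking='present': P(strain 1) = 0.55·0.7500 / (0.55·0.7500 + 0.8·0.2500) ≈ 0.6735
After a secondary marker='not observed': P(strain 1) = 0.3·0.6735 / (0.3·0.6735 + 0.85·0.3265) ≈ 0.4213
After a secondary marker='observed': P(strain 1) = 0.7·0.4213 / (0.7·0.4213 + 0.15·0.5787) ≈ 0.7726
After a diagnostic marking='absent': P(strain 1) = 0.45·0.7726 / (0.45·0.7726 + 0.2·0.2274) ≈ 0.8843
After a diagnostic marking='present': P(strain 1) = 0.55·0.8843 / (0.55·0.8843 + 0.8·0.1157) ≈ 0.8401
After a secondary marker='not observed': P(strain 1) = 0.3·0.8401 / (0.3·0.8401 + 0.85·0.1599) ≈ 0.6497

0.6497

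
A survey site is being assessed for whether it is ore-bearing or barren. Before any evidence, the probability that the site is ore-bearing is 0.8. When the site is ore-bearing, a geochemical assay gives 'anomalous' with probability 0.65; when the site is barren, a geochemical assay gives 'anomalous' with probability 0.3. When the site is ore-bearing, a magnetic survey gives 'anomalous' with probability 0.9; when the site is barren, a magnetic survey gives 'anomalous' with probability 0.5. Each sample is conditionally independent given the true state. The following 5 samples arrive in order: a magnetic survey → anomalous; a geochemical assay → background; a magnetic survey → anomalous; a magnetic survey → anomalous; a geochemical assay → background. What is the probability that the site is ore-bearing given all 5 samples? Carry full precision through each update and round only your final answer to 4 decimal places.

Each posterior becomes the prior for the next update.
After a magnetic survey='anomalous': P(ore) = 0.9·0.8000 / (0.9·0.8000 + 0.5·0.2000) ≈ 0.8780
After a geochemical assay='background': P(ore) = 0.35·0.8780 / (0.35·0.8780 + 0.7·0.1220) ≈ 0.7826
After a magnetic survey='anomalous': P(ore) = 0.9·0.7826 / (0.9·0.7826 + 0.5·0.2174) ≈ 0.8663
After a magnetic survey='anomalous': P(ore) = 0.9·0.8663 / (0.9·0.8663 + 0.5·0.1337) ≈ 0.9210
After a geochemical assay='background': P(ore) = 0.35·0.9210 / (0.35·0.9210 + 0.7·0.0790) ≈ 0.8536

0.8536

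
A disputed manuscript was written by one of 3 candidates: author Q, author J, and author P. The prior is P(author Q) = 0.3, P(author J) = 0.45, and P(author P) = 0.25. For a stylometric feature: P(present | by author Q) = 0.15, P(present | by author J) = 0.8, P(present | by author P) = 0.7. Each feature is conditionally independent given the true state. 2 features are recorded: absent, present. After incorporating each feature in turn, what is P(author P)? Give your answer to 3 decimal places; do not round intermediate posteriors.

0.323

Each posterior becomes the prior for the next update.
After 'absent': normaliser = 0.85·0.3000 + 0.2·0.4500 + 0.3·0.2500; P(author Q) ≈ 0.6071, P(author J) ≈ 0.2143, P(author P) ≈ 0.1786
After 'present': normaliser = 0.15·0.6071 + 0.8·0.2143 + 0.7·0.1786; P(author Q) ≈ 0.2350, P(author J) ≈ 0.4424, P(author P) ≈ 0.3226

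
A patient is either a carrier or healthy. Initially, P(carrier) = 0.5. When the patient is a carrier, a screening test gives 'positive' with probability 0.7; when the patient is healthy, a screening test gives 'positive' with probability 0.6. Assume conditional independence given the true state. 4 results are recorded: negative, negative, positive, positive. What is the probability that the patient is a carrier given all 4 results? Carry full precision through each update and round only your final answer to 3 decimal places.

Apply Bayes' rule sequentially, carrying P(carrier) forward.
After 'negative': P(carrier) = 0.3·0.5000 / (0.3·0.5000 + 0.4·0.5000) ≈ 0.4286
After 'negative': P(carrier) = 0.3·0.4286 / (0.3·0.4286 + 0.4·0.5714) ≈ 0.3600
After 'positive': P(carrier) = 0.7·0.3600 / (0.7·0.3600 + 0.6·0.6400) ≈ 0.3962
After 'positive': P(carrier) = 0.7·0.3962 / (0.7·0.3962 + 0.6·0.6038) ≈ 0.4336

0.434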